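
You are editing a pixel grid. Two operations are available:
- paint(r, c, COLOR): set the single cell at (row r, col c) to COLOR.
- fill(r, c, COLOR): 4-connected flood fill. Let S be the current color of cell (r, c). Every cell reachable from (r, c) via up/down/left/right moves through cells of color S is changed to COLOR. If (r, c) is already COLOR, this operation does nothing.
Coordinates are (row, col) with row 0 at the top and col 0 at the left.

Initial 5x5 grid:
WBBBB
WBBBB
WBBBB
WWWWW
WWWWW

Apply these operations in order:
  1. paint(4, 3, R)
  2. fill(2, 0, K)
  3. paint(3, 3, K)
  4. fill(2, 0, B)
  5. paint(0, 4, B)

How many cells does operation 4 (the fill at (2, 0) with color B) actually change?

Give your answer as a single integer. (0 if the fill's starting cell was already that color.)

Answer: 12

Derivation:
After op 1 paint(4,3,R):
WBBBB
WBBBB
WBBBB
WWWWW
WWWRW
After op 2 fill(2,0,K) [12 cells changed]:
KBBBB
KBBBB
KBBBB
KKKKK
KKKRK
After op 3 paint(3,3,K):
KBBBB
KBBBB
KBBBB
KKKKK
KKKRK
After op 4 fill(2,0,B) [12 cells changed]:
BBBBB
BBBBB
BBBBB
BBBBB
BBBRB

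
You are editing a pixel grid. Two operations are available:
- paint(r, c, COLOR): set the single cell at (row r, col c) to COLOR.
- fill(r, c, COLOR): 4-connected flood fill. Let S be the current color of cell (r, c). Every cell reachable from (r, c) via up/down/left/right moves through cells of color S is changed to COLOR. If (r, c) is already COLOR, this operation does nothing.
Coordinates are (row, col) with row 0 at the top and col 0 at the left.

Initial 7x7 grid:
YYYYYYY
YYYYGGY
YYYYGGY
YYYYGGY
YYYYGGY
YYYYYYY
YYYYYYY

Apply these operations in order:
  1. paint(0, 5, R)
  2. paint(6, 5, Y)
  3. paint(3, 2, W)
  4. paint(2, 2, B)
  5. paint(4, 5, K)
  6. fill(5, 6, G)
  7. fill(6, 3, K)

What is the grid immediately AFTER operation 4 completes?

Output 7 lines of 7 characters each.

After op 1 paint(0,5,R):
YYYYYRY
YYYYGGY
YYYYGGY
YYYYGGY
YYYYGGY
YYYYYYY
YYYYYYY
After op 2 paint(6,5,Y):
YYYYYRY
YYYYGGY
YYYYGGY
YYYYGGY
YYYYGGY
YYYYYYY
YYYYYYY
After op 3 paint(3,2,W):
YYYYYRY
YYYYGGY
YYYYGGY
YYWYGGY
YYYYGGY
YYYYYYY
YYYYYYY
After op 4 paint(2,2,B):
YYYYYRY
YYYYGGY
YYBYGGY
YYWYGGY
YYYYGGY
YYYYYYY
YYYYYYY

Answer: YYYYYRY
YYYYGGY
YYBYGGY
YYWYGGY
YYYYGGY
YYYYYYY
YYYYYYY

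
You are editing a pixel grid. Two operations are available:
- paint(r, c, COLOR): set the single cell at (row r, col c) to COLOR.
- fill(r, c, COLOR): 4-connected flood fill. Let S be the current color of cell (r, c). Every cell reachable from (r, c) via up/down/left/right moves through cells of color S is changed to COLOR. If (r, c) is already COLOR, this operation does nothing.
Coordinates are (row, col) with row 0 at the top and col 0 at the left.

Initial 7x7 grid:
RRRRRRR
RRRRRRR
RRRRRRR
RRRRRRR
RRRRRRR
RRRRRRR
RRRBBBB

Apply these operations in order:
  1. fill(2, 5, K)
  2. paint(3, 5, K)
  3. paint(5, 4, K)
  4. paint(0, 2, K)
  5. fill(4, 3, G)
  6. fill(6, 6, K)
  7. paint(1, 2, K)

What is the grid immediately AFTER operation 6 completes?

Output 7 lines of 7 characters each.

After op 1 fill(2,5,K) [45 cells changed]:
KKKKKKK
KKKKKKK
KKKKKKK
KKKKKKK
KKKKKKK
KKKKKKK
KKKBBBB
After op 2 paint(3,5,K):
KKKKKKK
KKKKKKK
KKKKKKK
KKKKKKK
KKKKKKK
KKKKKKK
KKKBBBB
After op 3 paint(5,4,K):
KKKKKKK
KKKKKKK
KKKKKKK
KKKKKKK
KKKKKKK
KKKKKKK
KKKBBBB
After op 4 paint(0,2,K):
KKKKKKK
KKKKKKK
KKKKKKK
KKKKKKK
KKKKKKK
KKKKKKK
KKKBBBB
After op 5 fill(4,3,G) [45 cells changed]:
GGGGGGG
GGGGGGG
GGGGGGG
GGGGGGG
GGGGGGG
GGGGGGG
GGGBBBB
After op 6 fill(6,6,K) [4 cells changed]:
GGGGGGG
GGGGGGG
GGGGGGG
GGGGGGG
GGGGGGG
GGGGGGG
GGGKKKK

Answer: GGGGGGG
GGGGGGG
GGGGGGG
GGGGGGG
GGGGGGG
GGGGGGG
GGGKKKK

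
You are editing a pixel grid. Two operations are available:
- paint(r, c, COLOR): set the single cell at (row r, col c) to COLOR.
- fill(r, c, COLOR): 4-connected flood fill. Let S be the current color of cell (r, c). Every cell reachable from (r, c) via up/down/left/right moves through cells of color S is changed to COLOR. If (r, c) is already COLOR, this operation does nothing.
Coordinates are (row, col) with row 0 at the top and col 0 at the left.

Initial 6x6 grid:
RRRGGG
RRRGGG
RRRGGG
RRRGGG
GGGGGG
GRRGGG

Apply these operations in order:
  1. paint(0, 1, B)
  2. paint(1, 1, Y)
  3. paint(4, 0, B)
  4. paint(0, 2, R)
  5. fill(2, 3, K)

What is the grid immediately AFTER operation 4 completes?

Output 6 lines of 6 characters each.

After op 1 paint(0,1,B):
RBRGGG
RRRGGG
RRRGGG
RRRGGG
GGGGGG
GRRGGG
After op 2 paint(1,1,Y):
RBRGGG
RYRGGG
RRRGGG
RRRGGG
GGGGGG
GRRGGG
After op 3 paint(4,0,B):
RBRGGG
RYRGGG
RRRGGG
RRRGGG
BGGGGG
GRRGGG
After op 4 paint(0,2,R):
RBRGGG
RYRGGG
RRRGGG
RRRGGG
BGGGGG
GRRGGG

Answer: RBRGGG
RYRGGG
RRRGGG
RRRGGG
BGGGGG
GRRGGG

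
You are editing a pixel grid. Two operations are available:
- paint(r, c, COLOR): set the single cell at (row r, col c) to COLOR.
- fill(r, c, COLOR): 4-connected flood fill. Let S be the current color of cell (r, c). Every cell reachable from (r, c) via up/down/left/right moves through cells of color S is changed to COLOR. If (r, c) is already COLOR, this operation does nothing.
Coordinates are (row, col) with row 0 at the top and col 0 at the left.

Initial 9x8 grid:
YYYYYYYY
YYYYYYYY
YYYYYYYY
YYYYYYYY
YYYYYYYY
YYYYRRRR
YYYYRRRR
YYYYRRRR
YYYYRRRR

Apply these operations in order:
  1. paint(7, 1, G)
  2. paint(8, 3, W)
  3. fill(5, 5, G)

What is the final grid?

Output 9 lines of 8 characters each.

Answer: YYYYYYYY
YYYYYYYY
YYYYYYYY
YYYYYYYY
YYYYYYYY
YYYYGGGG
YYYYGGGG
YGYYGGGG
YYYWGGGG

Derivation:
After op 1 paint(7,1,G):
YYYYYYYY
YYYYYYYY
YYYYYYYY
YYYYYYYY
YYYYYYYY
YYYYRRRR
YYYYRRRR
YGYYRRRR
YYYYRRRR
After op 2 paint(8,3,W):
YYYYYYYY
YYYYYYYY
YYYYYYYY
YYYYYYYY
YYYYYYYY
YYYYRRRR
YYYYRRRR
YGYYRRRR
YYYWRRRR
After op 3 fill(5,5,G) [16 cells changed]:
YYYYYYYY
YYYYYYYY
YYYYYYYY
YYYYYYYY
YYYYYYYY
YYYYGGGG
YYYYGGGG
YGYYGGGG
YYYWGGGG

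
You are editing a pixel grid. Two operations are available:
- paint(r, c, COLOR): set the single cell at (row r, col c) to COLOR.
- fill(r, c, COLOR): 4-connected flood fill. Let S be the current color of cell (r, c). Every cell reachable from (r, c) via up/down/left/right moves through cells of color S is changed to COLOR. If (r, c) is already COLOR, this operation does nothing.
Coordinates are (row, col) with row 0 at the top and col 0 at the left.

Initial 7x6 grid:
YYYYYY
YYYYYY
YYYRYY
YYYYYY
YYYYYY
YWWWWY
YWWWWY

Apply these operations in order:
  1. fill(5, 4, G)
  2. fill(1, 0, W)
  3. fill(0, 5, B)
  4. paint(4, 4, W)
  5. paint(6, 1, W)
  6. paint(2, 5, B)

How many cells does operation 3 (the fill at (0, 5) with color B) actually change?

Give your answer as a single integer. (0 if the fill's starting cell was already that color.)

After op 1 fill(5,4,G) [8 cells changed]:
YYYYYY
YYYYYY
YYYRYY
YYYYYY
YYYYYY
YGGGGY
YGGGGY
After op 2 fill(1,0,W) [33 cells changed]:
WWWWWW
WWWWWW
WWWRWW
WWWWWW
WWWWWW
WGGGGW
WGGGGW
After op 3 fill(0,5,B) [33 cells changed]:
BBBBBB
BBBBBB
BBBRBB
BBBBBB
BBBBBB
BGGGGB
BGGGGB

Answer: 33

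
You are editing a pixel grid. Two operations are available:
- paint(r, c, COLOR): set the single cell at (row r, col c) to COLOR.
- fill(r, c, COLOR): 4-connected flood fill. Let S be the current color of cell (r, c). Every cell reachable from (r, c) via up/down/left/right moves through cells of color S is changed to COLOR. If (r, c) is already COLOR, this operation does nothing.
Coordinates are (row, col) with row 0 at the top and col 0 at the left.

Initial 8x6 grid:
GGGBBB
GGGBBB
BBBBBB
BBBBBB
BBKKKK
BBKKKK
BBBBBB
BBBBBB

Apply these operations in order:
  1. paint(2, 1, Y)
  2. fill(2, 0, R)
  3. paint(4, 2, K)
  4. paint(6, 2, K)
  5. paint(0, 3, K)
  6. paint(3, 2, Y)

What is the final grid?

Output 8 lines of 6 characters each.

Answer: GGGKRR
GGGRRR
RYRRRR
RRYRRR
RRKKKK
RRKKKK
RRKRRR
RRRRRR

Derivation:
After op 1 paint(2,1,Y):
GGGBBB
GGGBBB
BYBBBB
BBBBBB
BBKKKK
BBKKKK
BBBBBB
BBBBBB
After op 2 fill(2,0,R) [33 cells changed]:
GGGRRR
GGGRRR
RYRRRR
RRRRRR
RRKKKK
RRKKKK
RRRRRR
RRRRRR
After op 3 paint(4,2,K):
GGGRRR
GGGRRR
RYRRRR
RRRRRR
RRKKKK
RRKKKK
RRRRRR
RRRRRR
After op 4 paint(6,2,K):
GGGRRR
GGGRRR
RYRRRR
RRRRRR
RRKKKK
RRKKKK
RRKRRR
RRRRRR
After op 5 paint(0,3,K):
GGGKRR
GGGRRR
RYRRRR
RRRRRR
RRKKKK
RRKKKK
RRKRRR
RRRRRR
After op 6 paint(3,2,Y):
GGGKRR
GGGRRR
RYRRRR
RRYRRR
RRKKKK
RRKKKK
RRKRRR
RRRRRR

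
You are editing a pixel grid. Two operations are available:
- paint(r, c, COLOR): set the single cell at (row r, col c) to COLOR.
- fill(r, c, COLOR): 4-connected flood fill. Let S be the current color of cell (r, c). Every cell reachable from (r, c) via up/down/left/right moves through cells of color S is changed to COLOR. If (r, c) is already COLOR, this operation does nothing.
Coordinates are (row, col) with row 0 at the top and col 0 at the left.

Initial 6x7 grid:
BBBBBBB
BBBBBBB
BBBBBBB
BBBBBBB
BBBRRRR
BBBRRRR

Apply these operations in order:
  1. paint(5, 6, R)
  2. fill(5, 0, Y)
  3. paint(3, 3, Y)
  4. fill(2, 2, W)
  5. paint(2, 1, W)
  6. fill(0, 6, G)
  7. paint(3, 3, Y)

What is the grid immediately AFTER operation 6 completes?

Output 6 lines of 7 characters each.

After op 1 paint(5,6,R):
BBBBBBB
BBBBBBB
BBBBBBB
BBBBBBB
BBBRRRR
BBBRRRR
After op 2 fill(5,0,Y) [34 cells changed]:
YYYYYYY
YYYYYYY
YYYYYYY
YYYYYYY
YYYRRRR
YYYRRRR
After op 3 paint(3,3,Y):
YYYYYYY
YYYYYYY
YYYYYYY
YYYYYYY
YYYRRRR
YYYRRRR
After op 4 fill(2,2,W) [34 cells changed]:
WWWWWWW
WWWWWWW
WWWWWWW
WWWWWWW
WWWRRRR
WWWRRRR
After op 5 paint(2,1,W):
WWWWWWW
WWWWWWW
WWWWWWW
WWWWWWW
WWWRRRR
WWWRRRR
After op 6 fill(0,6,G) [34 cells changed]:
GGGGGGG
GGGGGGG
GGGGGGG
GGGGGGG
GGGRRRR
GGGRRRR

Answer: GGGGGGG
GGGGGGG
GGGGGGG
GGGGGGG
GGGRRRR
GGGRRRR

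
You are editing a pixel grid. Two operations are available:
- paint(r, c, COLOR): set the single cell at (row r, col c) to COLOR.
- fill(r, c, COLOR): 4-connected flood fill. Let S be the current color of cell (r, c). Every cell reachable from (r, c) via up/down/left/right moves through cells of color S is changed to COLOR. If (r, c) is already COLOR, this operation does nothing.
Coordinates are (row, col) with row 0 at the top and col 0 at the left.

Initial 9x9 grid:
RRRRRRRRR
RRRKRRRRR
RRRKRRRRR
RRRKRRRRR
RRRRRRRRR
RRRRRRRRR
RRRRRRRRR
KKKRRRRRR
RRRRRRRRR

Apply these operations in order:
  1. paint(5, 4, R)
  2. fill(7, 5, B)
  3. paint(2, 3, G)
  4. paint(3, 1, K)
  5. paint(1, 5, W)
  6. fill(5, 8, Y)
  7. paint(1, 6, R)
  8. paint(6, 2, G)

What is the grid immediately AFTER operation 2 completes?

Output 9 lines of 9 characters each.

Answer: BBBBBBBBB
BBBKBBBBB
BBBKBBBBB
BBBKBBBBB
BBBBBBBBB
BBBBBBBBB
BBBBBBBBB
KKKBBBBBB
BBBBBBBBB

Derivation:
After op 1 paint(5,4,R):
RRRRRRRRR
RRRKRRRRR
RRRKRRRRR
RRRKRRRRR
RRRRRRRRR
RRRRRRRRR
RRRRRRRRR
KKKRRRRRR
RRRRRRRRR
After op 2 fill(7,5,B) [75 cells changed]:
BBBBBBBBB
BBBKBBBBB
BBBKBBBBB
BBBKBBBBB
BBBBBBBBB
BBBBBBBBB
BBBBBBBBB
KKKBBBBBB
BBBBBBBBB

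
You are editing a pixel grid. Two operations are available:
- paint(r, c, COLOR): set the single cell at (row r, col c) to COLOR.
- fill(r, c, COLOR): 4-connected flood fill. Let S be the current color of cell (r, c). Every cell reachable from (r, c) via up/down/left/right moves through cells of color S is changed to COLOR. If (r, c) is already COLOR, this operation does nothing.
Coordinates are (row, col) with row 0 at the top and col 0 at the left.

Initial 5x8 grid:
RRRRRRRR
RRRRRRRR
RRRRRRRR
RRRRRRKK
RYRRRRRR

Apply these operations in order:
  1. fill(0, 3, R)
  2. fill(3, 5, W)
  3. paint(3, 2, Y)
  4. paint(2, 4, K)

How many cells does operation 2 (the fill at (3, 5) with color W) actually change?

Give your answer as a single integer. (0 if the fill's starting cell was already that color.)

Answer: 37

Derivation:
After op 1 fill(0,3,R) [0 cells changed]:
RRRRRRRR
RRRRRRRR
RRRRRRRR
RRRRRRKK
RYRRRRRR
After op 2 fill(3,5,W) [37 cells changed]:
WWWWWWWW
WWWWWWWW
WWWWWWWW
WWWWWWKK
WYWWWWWW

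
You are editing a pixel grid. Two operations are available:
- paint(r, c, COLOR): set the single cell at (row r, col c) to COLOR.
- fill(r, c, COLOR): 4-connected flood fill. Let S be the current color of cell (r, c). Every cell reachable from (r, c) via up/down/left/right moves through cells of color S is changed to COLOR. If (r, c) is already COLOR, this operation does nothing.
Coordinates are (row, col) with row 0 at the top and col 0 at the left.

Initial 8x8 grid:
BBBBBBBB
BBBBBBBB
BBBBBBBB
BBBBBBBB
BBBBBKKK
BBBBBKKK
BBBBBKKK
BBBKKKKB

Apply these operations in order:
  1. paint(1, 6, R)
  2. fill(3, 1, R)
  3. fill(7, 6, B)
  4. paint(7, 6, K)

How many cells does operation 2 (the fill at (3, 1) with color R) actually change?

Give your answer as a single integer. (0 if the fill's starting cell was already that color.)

After op 1 paint(1,6,R):
BBBBBBBB
BBBBBBRB
BBBBBBBB
BBBBBBBB
BBBBBKKK
BBBBBKKK
BBBBBKKK
BBBKKKKB
After op 2 fill(3,1,R) [49 cells changed]:
RRRRRRRR
RRRRRRRR
RRRRRRRR
RRRRRRRR
RRRRRKKK
RRRRRKKK
RRRRRKKK
RRRKKKKB

Answer: 49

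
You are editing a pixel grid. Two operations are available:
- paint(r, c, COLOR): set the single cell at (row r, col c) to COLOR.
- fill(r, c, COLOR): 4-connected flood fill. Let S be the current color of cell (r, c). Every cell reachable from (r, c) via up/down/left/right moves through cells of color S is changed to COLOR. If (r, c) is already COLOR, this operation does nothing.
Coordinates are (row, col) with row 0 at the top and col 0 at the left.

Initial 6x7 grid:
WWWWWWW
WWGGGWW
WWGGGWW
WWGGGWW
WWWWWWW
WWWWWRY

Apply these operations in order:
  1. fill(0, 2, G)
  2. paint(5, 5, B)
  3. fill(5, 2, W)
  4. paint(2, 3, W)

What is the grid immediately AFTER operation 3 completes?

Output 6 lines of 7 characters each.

Answer: WWWWWWW
WWWWWWW
WWWWWWW
WWWWWWW
WWWWWWW
WWWWWBY

Derivation:
After op 1 fill(0,2,G) [31 cells changed]:
GGGGGGG
GGGGGGG
GGGGGGG
GGGGGGG
GGGGGGG
GGGGGRY
After op 2 paint(5,5,B):
GGGGGGG
GGGGGGG
GGGGGGG
GGGGGGG
GGGGGGG
GGGGGBY
After op 3 fill(5,2,W) [40 cells changed]:
WWWWWWW
WWWWWWW
WWWWWWW
WWWWWWW
WWWWWWW
WWWWWBY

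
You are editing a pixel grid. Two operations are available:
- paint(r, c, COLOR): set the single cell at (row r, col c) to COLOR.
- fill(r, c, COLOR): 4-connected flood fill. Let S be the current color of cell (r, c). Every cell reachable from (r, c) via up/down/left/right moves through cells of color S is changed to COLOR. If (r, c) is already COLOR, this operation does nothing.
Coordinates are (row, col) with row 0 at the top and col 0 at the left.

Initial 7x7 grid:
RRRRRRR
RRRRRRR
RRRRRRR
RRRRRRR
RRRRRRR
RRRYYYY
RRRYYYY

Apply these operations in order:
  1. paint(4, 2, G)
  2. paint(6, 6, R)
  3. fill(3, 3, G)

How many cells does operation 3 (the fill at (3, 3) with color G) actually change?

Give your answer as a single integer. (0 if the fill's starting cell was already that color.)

After op 1 paint(4,2,G):
RRRRRRR
RRRRRRR
RRRRRRR
RRRRRRR
RRGRRRR
RRRYYYY
RRRYYYY
After op 2 paint(6,6,R):
RRRRRRR
RRRRRRR
RRRRRRR
RRRRRRR
RRGRRRR
RRRYYYY
RRRYYYR
After op 3 fill(3,3,G) [40 cells changed]:
GGGGGGG
GGGGGGG
GGGGGGG
GGGGGGG
GGGGGGG
GGGYYYY
GGGYYYR

Answer: 40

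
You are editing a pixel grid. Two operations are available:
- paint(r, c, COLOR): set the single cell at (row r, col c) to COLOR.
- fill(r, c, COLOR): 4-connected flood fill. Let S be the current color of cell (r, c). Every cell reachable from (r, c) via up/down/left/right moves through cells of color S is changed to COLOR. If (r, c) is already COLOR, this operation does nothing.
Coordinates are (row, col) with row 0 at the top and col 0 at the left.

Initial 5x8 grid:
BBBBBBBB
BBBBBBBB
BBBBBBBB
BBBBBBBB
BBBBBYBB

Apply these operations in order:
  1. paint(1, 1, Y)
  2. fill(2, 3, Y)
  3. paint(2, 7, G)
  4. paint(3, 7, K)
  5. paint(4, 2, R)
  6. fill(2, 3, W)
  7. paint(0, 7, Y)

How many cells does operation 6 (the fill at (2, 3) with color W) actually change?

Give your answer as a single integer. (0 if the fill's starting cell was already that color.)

Answer: 37

Derivation:
After op 1 paint(1,1,Y):
BBBBBBBB
BYBBBBBB
BBBBBBBB
BBBBBBBB
BBBBBYBB
After op 2 fill(2,3,Y) [38 cells changed]:
YYYYYYYY
YYYYYYYY
YYYYYYYY
YYYYYYYY
YYYYYYYY
After op 3 paint(2,7,G):
YYYYYYYY
YYYYYYYY
YYYYYYYG
YYYYYYYY
YYYYYYYY
After op 4 paint(3,7,K):
YYYYYYYY
YYYYYYYY
YYYYYYYG
YYYYYYYK
YYYYYYYY
After op 5 paint(4,2,R):
YYYYYYYY
YYYYYYYY
YYYYYYYG
YYYYYYYK
YYRYYYYY
After op 6 fill(2,3,W) [37 cells changed]:
WWWWWWWW
WWWWWWWW
WWWWWWWG
WWWWWWWK
WWRWWWWW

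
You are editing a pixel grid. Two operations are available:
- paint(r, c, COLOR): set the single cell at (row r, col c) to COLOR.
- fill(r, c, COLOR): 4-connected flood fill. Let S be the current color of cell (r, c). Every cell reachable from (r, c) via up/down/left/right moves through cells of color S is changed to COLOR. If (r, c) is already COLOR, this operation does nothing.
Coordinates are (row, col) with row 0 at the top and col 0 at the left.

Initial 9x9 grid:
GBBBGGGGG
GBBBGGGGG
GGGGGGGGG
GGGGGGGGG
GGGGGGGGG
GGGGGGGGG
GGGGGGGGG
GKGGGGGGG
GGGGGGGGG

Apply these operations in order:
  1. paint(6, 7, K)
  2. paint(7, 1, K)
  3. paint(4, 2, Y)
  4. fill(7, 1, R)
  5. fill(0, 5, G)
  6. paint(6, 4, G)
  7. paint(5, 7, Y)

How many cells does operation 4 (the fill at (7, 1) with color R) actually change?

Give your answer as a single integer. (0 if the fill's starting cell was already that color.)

After op 1 paint(6,7,K):
GBBBGGGGG
GBBBGGGGG
GGGGGGGGG
GGGGGGGGG
GGGGGGGGG
GGGGGGGGG
GGGGGGGKG
GKGGGGGGG
GGGGGGGGG
After op 2 paint(7,1,K):
GBBBGGGGG
GBBBGGGGG
GGGGGGGGG
GGGGGGGGG
GGGGGGGGG
GGGGGGGGG
GGGGGGGKG
GKGGGGGGG
GGGGGGGGG
After op 3 paint(4,2,Y):
GBBBGGGGG
GBBBGGGGG
GGGGGGGGG
GGGGGGGGG
GGYGGGGGG
GGGGGGGGG
GGGGGGGKG
GKGGGGGGG
GGGGGGGGG
After op 4 fill(7,1,R) [1 cells changed]:
GBBBGGGGG
GBBBGGGGG
GGGGGGGGG
GGGGGGGGG
GGYGGGGGG
GGGGGGGGG
GGGGGGGKG
GRGGGGGGG
GGGGGGGGG

Answer: 1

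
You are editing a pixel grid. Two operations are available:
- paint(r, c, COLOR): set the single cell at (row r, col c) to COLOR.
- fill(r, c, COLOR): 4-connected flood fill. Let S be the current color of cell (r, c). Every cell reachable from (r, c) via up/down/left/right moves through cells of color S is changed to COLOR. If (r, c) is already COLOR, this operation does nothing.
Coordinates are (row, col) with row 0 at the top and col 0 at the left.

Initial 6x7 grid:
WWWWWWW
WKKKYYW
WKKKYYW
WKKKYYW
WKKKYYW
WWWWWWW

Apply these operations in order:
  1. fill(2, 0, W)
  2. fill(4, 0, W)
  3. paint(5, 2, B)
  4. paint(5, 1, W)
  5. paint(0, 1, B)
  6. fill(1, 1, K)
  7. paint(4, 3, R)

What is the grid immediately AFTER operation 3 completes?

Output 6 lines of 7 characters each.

Answer: WWWWWWW
WKKKYYW
WKKKYYW
WKKKYYW
WKKKYYW
WWBWWWW

Derivation:
After op 1 fill(2,0,W) [0 cells changed]:
WWWWWWW
WKKKYYW
WKKKYYW
WKKKYYW
WKKKYYW
WWWWWWW
After op 2 fill(4,0,W) [0 cells changed]:
WWWWWWW
WKKKYYW
WKKKYYW
WKKKYYW
WKKKYYW
WWWWWWW
After op 3 paint(5,2,B):
WWWWWWW
WKKKYYW
WKKKYYW
WKKKYYW
WKKKYYW
WWBWWWW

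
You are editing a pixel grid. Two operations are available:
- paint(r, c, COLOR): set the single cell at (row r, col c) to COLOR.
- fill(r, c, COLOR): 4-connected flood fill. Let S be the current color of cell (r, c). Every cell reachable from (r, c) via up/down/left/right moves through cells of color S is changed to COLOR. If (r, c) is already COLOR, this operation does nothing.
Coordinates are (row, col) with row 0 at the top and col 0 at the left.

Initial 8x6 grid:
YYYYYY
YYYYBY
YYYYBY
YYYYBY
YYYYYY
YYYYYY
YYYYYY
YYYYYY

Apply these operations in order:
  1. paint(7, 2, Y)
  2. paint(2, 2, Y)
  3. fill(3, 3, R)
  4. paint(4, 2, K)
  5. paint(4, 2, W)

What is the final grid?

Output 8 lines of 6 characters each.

Answer: RRRRRR
RRRRBR
RRRRBR
RRRRBR
RRWRRR
RRRRRR
RRRRRR
RRRRRR

Derivation:
After op 1 paint(7,2,Y):
YYYYYY
YYYYBY
YYYYBY
YYYYBY
YYYYYY
YYYYYY
YYYYYY
YYYYYY
After op 2 paint(2,2,Y):
YYYYYY
YYYYBY
YYYYBY
YYYYBY
YYYYYY
YYYYYY
YYYYYY
YYYYYY
After op 3 fill(3,3,R) [45 cells changed]:
RRRRRR
RRRRBR
RRRRBR
RRRRBR
RRRRRR
RRRRRR
RRRRRR
RRRRRR
After op 4 paint(4,2,K):
RRRRRR
RRRRBR
RRRRBR
RRRRBR
RRKRRR
RRRRRR
RRRRRR
RRRRRR
After op 5 paint(4,2,W):
RRRRRR
RRRRBR
RRRRBR
RRRRBR
RRWRRR
RRRRRR
RRRRRR
RRRRRR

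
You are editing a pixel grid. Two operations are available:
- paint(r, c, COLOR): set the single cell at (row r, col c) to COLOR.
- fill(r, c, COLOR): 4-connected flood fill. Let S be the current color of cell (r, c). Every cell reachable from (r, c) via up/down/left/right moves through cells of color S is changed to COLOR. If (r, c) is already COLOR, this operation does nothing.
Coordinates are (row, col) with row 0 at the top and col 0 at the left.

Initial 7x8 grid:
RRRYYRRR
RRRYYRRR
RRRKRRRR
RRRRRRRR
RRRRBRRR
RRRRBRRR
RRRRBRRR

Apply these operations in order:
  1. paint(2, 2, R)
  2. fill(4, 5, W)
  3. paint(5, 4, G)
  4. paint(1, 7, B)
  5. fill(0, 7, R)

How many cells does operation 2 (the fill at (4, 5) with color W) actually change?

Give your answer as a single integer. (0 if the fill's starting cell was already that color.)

Answer: 48

Derivation:
After op 1 paint(2,2,R):
RRRYYRRR
RRRYYRRR
RRRKRRRR
RRRRRRRR
RRRRBRRR
RRRRBRRR
RRRRBRRR
After op 2 fill(4,5,W) [48 cells changed]:
WWWYYWWW
WWWYYWWW
WWWKWWWW
WWWWWWWW
WWWWBWWW
WWWWBWWW
WWWWBWWW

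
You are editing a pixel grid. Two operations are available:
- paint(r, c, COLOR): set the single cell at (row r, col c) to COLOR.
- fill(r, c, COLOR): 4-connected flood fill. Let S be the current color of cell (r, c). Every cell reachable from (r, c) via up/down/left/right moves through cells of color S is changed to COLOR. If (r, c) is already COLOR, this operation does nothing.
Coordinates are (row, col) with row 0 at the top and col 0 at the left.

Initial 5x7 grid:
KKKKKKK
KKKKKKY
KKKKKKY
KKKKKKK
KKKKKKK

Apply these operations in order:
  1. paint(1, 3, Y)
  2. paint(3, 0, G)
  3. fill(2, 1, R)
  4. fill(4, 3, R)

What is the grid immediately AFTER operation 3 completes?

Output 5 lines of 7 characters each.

After op 1 paint(1,3,Y):
KKKKKKK
KKKYKKY
KKKKKKY
KKKKKKK
KKKKKKK
After op 2 paint(3,0,G):
KKKKKKK
KKKYKKY
KKKKKKY
GKKKKKK
KKKKKKK
After op 3 fill(2,1,R) [31 cells changed]:
RRRRRRR
RRRYRRY
RRRRRRY
GRRRRRR
RRRRRRR

Answer: RRRRRRR
RRRYRRY
RRRRRRY
GRRRRRR
RRRRRRR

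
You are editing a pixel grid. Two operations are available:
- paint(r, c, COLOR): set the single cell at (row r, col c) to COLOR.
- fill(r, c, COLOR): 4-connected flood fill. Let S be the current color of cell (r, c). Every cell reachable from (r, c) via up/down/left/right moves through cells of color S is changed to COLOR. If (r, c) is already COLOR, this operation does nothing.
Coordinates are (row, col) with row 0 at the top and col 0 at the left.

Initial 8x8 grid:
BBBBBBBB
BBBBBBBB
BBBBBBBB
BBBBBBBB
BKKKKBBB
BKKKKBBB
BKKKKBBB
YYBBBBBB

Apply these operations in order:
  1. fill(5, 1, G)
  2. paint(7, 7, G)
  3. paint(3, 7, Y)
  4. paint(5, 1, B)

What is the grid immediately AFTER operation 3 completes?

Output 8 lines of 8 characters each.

After op 1 fill(5,1,G) [12 cells changed]:
BBBBBBBB
BBBBBBBB
BBBBBBBB
BBBBBBBB
BGGGGBBB
BGGGGBBB
BGGGGBBB
YYBBBBBB
After op 2 paint(7,7,G):
BBBBBBBB
BBBBBBBB
BBBBBBBB
BBBBBBBB
BGGGGBBB
BGGGGBBB
BGGGGBBB
YYBBBBBG
After op 3 paint(3,7,Y):
BBBBBBBB
BBBBBBBB
BBBBBBBB
BBBBBBBY
BGGGGBBB
BGGGGBBB
BGGGGBBB
YYBBBBBG

Answer: BBBBBBBB
BBBBBBBB
BBBBBBBB
BBBBBBBY
BGGGGBBB
BGGGGBBB
BGGGGBBB
YYBBBBBG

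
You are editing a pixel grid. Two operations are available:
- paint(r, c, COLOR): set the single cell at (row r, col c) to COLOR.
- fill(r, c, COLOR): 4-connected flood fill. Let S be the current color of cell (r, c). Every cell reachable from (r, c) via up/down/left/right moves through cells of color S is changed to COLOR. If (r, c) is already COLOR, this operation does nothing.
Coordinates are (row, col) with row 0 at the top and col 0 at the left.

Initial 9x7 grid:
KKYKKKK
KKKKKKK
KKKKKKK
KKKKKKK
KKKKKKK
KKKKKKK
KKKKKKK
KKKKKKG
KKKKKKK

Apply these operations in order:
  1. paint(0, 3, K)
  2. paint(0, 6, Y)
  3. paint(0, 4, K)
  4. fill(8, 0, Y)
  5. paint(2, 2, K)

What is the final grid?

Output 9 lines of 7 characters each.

After op 1 paint(0,3,K):
KKYKKKK
KKKKKKK
KKKKKKK
KKKKKKK
KKKKKKK
KKKKKKK
KKKKKKK
KKKKKKG
KKKKKKK
After op 2 paint(0,6,Y):
KKYKKKY
KKKKKKK
KKKKKKK
KKKKKKK
KKKKKKK
KKKKKKK
KKKKKKK
KKKKKKG
KKKKKKK
After op 3 paint(0,4,K):
KKYKKKY
KKKKKKK
KKKKKKK
KKKKKKK
KKKKKKK
KKKKKKK
KKKKKKK
KKKKKKG
KKKKKKK
After op 4 fill(8,0,Y) [60 cells changed]:
YYYYYYY
YYYYYYY
YYYYYYY
YYYYYYY
YYYYYYY
YYYYYYY
YYYYYYY
YYYYYYG
YYYYYYY
After op 5 paint(2,2,K):
YYYYYYY
YYYYYYY
YYKYYYY
YYYYYYY
YYYYYYY
YYYYYYY
YYYYYYY
YYYYYYG
YYYYYYY

Answer: YYYYYYY
YYYYYYY
YYKYYYY
YYYYYYY
YYYYYYY
YYYYYYY
YYYYYYY
YYYYYYG
YYYYYYY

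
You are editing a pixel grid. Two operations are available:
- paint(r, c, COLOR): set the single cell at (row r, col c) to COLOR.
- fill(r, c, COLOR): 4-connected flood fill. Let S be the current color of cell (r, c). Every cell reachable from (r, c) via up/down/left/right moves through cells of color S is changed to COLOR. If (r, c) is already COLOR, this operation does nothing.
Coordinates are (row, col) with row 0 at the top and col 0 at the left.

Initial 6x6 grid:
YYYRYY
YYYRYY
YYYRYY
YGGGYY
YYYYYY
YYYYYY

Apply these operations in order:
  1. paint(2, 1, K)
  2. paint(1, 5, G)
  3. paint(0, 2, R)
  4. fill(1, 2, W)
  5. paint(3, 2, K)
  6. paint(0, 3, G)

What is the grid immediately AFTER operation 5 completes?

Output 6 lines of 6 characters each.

After op 1 paint(2,1,K):
YYYRYY
YYYRYY
YKYRYY
YGGGYY
YYYYYY
YYYYYY
After op 2 paint(1,5,G):
YYYRYY
YYYRYG
YKYRYY
YGGGYY
YYYYYY
YYYYYY
After op 3 paint(0,2,R):
YYRRYY
YYYRYG
YKYRYY
YGGGYY
YYYYYY
YYYYYY
After op 4 fill(1,2,W) [27 cells changed]:
WWRRWW
WWWRWG
WKWRWW
WGGGWW
WWWWWW
WWWWWW
After op 5 paint(3,2,K):
WWRRWW
WWWRWG
WKWRWW
WGKGWW
WWWWWW
WWWWWW

Answer: WWRRWW
WWWRWG
WKWRWW
WGKGWW
WWWWWW
WWWWWW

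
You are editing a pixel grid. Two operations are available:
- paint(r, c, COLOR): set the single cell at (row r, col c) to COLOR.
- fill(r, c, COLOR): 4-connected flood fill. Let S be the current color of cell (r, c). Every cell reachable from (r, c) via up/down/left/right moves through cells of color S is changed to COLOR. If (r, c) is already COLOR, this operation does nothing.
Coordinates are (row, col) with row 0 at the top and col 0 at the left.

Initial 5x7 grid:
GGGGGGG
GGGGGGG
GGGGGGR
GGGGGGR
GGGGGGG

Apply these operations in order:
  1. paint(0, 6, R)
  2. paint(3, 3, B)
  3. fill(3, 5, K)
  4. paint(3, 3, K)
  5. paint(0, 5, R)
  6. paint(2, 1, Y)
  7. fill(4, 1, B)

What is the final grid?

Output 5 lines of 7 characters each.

After op 1 paint(0,6,R):
GGGGGGR
GGGGGGG
GGGGGGR
GGGGGGR
GGGGGGG
After op 2 paint(3,3,B):
GGGGGGR
GGGGGGG
GGGGGGR
GGGBGGR
GGGGGGG
After op 3 fill(3,5,K) [31 cells changed]:
KKKKKKR
KKKKKKK
KKKKKKR
KKKBKKR
KKKKKKK
After op 4 paint(3,3,K):
KKKKKKR
KKKKKKK
KKKKKKR
KKKKKKR
KKKKKKK
After op 5 paint(0,5,R):
KKKKKRR
KKKKKKK
KKKKKKR
KKKKKKR
KKKKKKK
After op 6 paint(2,1,Y):
KKKKKRR
KKKKKKK
KYKKKKR
KKKKKKR
KKKKKKK
After op 7 fill(4,1,B) [30 cells changed]:
BBBBBRR
BBBBBBB
BYBBBBR
BBBBBBR
BBBBBBB

Answer: BBBBBRR
BBBBBBB
BYBBBBR
BBBBBBR
BBBBBBB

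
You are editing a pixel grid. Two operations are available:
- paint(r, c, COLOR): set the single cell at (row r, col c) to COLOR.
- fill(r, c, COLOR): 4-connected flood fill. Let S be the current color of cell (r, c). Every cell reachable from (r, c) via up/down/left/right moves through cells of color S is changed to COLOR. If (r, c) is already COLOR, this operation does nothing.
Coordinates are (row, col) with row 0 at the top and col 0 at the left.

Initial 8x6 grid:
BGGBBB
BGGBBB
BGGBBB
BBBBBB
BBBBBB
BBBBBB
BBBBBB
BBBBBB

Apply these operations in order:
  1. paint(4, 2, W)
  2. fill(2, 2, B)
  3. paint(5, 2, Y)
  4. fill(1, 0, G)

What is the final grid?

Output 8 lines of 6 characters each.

Answer: GGGGGG
GGGGGG
GGGGGG
GGGGGG
GGWGGG
GGYGGG
GGGGGG
GGGGGG

Derivation:
After op 1 paint(4,2,W):
BGGBBB
BGGBBB
BGGBBB
BBBBBB
BBWBBB
BBBBBB
BBBBBB
BBBBBB
After op 2 fill(2,2,B) [6 cells changed]:
BBBBBB
BBBBBB
BBBBBB
BBBBBB
BBWBBB
BBBBBB
BBBBBB
BBBBBB
After op 3 paint(5,2,Y):
BBBBBB
BBBBBB
BBBBBB
BBBBBB
BBWBBB
BBYBBB
BBBBBB
BBBBBB
After op 4 fill(1,0,G) [46 cells changed]:
GGGGGG
GGGGGG
GGGGGG
GGGGGG
GGWGGG
GGYGGG
GGGGGG
GGGGGG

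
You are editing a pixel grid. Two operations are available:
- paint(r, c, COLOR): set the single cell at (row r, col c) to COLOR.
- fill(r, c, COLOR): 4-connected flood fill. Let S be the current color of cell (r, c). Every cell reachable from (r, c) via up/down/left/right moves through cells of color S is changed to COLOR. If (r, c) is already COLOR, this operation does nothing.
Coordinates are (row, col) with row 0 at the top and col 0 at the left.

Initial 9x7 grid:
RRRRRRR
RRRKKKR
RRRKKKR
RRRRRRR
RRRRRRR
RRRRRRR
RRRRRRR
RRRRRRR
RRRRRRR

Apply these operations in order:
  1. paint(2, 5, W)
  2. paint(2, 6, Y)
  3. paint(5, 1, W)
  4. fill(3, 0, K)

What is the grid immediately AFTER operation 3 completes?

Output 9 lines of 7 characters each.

After op 1 paint(2,5,W):
RRRRRRR
RRRKKKR
RRRKKWR
RRRRRRR
RRRRRRR
RRRRRRR
RRRRRRR
RRRRRRR
RRRRRRR
After op 2 paint(2,6,Y):
RRRRRRR
RRRKKKR
RRRKKWY
RRRRRRR
RRRRRRR
RRRRRRR
RRRRRRR
RRRRRRR
RRRRRRR
After op 3 paint(5,1,W):
RRRRRRR
RRRKKKR
RRRKKWY
RRRRRRR
RRRRRRR
RWRRRRR
RRRRRRR
RRRRRRR
RRRRRRR

Answer: RRRRRRR
RRRKKKR
RRRKKWY
RRRRRRR
RRRRRRR
RWRRRRR
RRRRRRR
RRRRRRR
RRRRRRR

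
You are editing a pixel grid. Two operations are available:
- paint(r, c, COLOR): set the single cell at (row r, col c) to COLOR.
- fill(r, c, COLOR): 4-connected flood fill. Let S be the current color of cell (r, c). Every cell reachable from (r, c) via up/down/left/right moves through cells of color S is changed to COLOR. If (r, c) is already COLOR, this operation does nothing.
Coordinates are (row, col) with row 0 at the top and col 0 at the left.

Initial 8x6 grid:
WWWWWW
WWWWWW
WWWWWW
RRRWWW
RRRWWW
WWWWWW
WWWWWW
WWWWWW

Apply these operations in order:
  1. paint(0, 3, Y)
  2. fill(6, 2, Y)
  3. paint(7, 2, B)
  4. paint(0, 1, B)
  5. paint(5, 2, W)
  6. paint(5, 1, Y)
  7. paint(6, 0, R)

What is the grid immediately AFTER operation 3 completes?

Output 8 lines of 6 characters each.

Answer: YYYYYY
YYYYYY
YYYYYY
RRRYYY
RRRYYY
YYYYYY
YYYYYY
YYBYYY

Derivation:
After op 1 paint(0,3,Y):
WWWYWW
WWWWWW
WWWWWW
RRRWWW
RRRWWW
WWWWWW
WWWWWW
WWWWWW
After op 2 fill(6,2,Y) [41 cells changed]:
YYYYYY
YYYYYY
YYYYYY
RRRYYY
RRRYYY
YYYYYY
YYYYYY
YYYYYY
After op 3 paint(7,2,B):
YYYYYY
YYYYYY
YYYYYY
RRRYYY
RRRYYY
YYYYYY
YYYYYY
YYBYYY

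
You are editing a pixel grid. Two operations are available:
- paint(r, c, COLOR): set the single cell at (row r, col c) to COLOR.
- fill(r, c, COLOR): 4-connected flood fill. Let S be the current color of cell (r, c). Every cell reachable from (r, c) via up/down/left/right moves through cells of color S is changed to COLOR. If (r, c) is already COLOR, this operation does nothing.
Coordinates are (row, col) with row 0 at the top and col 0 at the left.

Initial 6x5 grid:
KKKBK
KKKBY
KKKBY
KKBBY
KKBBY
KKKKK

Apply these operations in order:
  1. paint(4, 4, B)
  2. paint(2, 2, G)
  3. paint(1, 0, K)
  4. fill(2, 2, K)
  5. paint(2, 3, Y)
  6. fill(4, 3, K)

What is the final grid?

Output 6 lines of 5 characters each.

After op 1 paint(4,4,B):
KKKBK
KKKBY
KKKBY
KKBBY
KKBBB
KKKKK
After op 2 paint(2,2,G):
KKKBK
KKKBY
KKGBY
KKBBY
KKBBB
KKKKK
After op 3 paint(1,0,K):
KKKBK
KKKBY
KKGBY
KKBBY
KKBBB
KKKKK
After op 4 fill(2,2,K) [1 cells changed]:
KKKBK
KKKBY
KKKBY
KKBBY
KKBBB
KKKKK
After op 5 paint(2,3,Y):
KKKBK
KKKBY
KKKYY
KKBBY
KKBBB
KKKKK
After op 6 fill(4,3,K) [5 cells changed]:
KKKBK
KKKBY
KKKYY
KKKKY
KKKKK
KKKKK

Answer: KKKBK
KKKBY
KKKYY
KKKKY
KKKKK
KKKKK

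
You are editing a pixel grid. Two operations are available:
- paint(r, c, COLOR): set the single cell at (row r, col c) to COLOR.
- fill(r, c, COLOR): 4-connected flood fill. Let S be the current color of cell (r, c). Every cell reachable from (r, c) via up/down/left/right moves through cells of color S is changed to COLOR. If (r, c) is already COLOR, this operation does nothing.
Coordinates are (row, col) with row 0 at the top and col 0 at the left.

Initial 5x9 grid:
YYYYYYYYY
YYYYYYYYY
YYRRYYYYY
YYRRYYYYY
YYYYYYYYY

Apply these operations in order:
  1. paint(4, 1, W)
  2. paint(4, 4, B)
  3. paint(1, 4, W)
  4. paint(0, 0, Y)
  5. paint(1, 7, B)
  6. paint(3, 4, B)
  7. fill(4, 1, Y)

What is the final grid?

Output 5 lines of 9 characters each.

Answer: YYYYYYYYY
YYYYWYYBY
YYRRYYYYY
YYRRBYYYY
YYYYBYYYY

Derivation:
After op 1 paint(4,1,W):
YYYYYYYYY
YYYYYYYYY
YYRRYYYYY
YYRRYYYYY
YWYYYYYYY
After op 2 paint(4,4,B):
YYYYYYYYY
YYYYYYYYY
YYRRYYYYY
YYRRYYYYY
YWYYBYYYY
After op 3 paint(1,4,W):
YYYYYYYYY
YYYYWYYYY
YYRRYYYYY
YYRRYYYYY
YWYYBYYYY
After op 4 paint(0,0,Y):
YYYYYYYYY
YYYYWYYYY
YYRRYYYYY
YYRRYYYYY
YWYYBYYYY
After op 5 paint(1,7,B):
YYYYYYYYY
YYYYWYYBY
YYRRYYYYY
YYRRYYYYY
YWYYBYYYY
After op 6 paint(3,4,B):
YYYYYYYYY
YYYYWYYBY
YYRRYYYYY
YYRRBYYYY
YWYYBYYYY
After op 7 fill(4,1,Y) [1 cells changed]:
YYYYYYYYY
YYYYWYYBY
YYRRYYYYY
YYRRBYYYY
YYYYBYYYY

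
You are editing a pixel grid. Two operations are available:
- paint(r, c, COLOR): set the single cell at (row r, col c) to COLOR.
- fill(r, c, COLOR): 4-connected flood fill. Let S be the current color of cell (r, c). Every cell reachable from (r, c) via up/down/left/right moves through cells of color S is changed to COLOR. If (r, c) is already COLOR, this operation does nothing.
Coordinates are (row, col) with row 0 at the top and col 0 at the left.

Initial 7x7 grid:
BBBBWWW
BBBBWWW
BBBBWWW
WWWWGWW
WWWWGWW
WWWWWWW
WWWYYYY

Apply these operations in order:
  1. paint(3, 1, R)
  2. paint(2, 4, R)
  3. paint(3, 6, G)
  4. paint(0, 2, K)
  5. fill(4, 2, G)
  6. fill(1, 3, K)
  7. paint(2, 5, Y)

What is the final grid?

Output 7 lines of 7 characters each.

Answer: KKKKGGG
KKKKGGG
KKKKRYG
GRGGGGG
GGGGGGG
GGGGGGG
GGGYYYY

Derivation:
After op 1 paint(3,1,R):
BBBBWWW
BBBBWWW
BBBBWWW
WRWWGWW
WWWWGWW
WWWWWWW
WWWYYYY
After op 2 paint(2,4,R):
BBBBWWW
BBBBWWW
BBBBRWW
WRWWGWW
WWWWGWW
WWWWWWW
WWWYYYY
After op 3 paint(3,6,G):
BBBBWWW
BBBBWWW
BBBBRWW
WRWWGWG
WWWWGWW
WWWWWWW
WWWYYYY
After op 4 paint(0,2,K):
BBKBWWW
BBBBWWW
BBBBRWW
WRWWGWG
WWWWGWW
WWWWWWW
WWWYYYY
After op 5 fill(4,2,G) [28 cells changed]:
BBKBGGG
BBBBGGG
BBBBRGG
GRGGGGG
GGGGGGG
GGGGGGG
GGGYYYY
After op 6 fill(1,3,K) [11 cells changed]:
KKKKGGG
KKKKGGG
KKKKRGG
GRGGGGG
GGGGGGG
GGGGGGG
GGGYYYY
After op 7 paint(2,5,Y):
KKKKGGG
KKKKGGG
KKKKRYG
GRGGGGG
GGGGGGG
GGGGGGG
GGGYYYY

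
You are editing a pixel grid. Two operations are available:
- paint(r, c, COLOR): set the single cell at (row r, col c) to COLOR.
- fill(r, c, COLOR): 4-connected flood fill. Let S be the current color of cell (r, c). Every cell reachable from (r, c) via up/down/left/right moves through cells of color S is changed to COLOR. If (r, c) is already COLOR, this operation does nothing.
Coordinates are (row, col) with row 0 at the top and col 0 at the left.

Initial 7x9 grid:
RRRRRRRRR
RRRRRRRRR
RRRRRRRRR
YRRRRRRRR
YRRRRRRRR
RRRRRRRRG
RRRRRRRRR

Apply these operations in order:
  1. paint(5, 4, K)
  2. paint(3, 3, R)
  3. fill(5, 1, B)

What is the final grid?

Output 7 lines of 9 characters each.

After op 1 paint(5,4,K):
RRRRRRRRR
RRRRRRRRR
RRRRRRRRR
YRRRRRRRR
YRRRRRRRR
RRRRKRRRG
RRRRRRRRR
After op 2 paint(3,3,R):
RRRRRRRRR
RRRRRRRRR
RRRRRRRRR
YRRRRRRRR
YRRRRRRRR
RRRRKRRRG
RRRRRRRRR
After op 3 fill(5,1,B) [59 cells changed]:
BBBBBBBBB
BBBBBBBBB
BBBBBBBBB
YBBBBBBBB
YBBBBBBBB
BBBBKBBBG
BBBBBBBBB

Answer: BBBBBBBBB
BBBBBBBBB
BBBBBBBBB
YBBBBBBBB
YBBBBBBBB
BBBBKBBBG
BBBBBBBBB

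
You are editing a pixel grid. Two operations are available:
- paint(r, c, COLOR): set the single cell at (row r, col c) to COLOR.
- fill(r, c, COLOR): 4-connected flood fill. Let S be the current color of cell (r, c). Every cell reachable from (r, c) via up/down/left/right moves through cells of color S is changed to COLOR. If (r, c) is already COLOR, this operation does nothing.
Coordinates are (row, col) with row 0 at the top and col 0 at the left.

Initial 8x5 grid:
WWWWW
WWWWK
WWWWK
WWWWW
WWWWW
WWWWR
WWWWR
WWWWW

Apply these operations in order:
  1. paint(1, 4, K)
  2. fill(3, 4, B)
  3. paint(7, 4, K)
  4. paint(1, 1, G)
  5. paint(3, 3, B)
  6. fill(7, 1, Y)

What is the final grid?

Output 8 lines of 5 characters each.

After op 1 paint(1,4,K):
WWWWW
WWWWK
WWWWK
WWWWW
WWWWW
WWWWR
WWWWR
WWWWW
After op 2 fill(3,4,B) [36 cells changed]:
BBBBB
BBBBK
BBBBK
BBBBB
BBBBB
BBBBR
BBBBR
BBBBB
After op 3 paint(7,4,K):
BBBBB
BBBBK
BBBBK
BBBBB
BBBBB
BBBBR
BBBBR
BBBBK
After op 4 paint(1,1,G):
BBBBB
BGBBK
BBBBK
BBBBB
BBBBB
BBBBR
BBBBR
BBBBK
After op 5 paint(3,3,B):
BBBBB
BGBBK
BBBBK
BBBBB
BBBBB
BBBBR
BBBBR
BBBBK
After op 6 fill(7,1,Y) [34 cells changed]:
YYYYY
YGYYK
YYYYK
YYYYY
YYYYY
YYYYR
YYYYR
YYYYK

Answer: YYYYY
YGYYK
YYYYK
YYYYY
YYYYY
YYYYR
YYYYR
YYYYK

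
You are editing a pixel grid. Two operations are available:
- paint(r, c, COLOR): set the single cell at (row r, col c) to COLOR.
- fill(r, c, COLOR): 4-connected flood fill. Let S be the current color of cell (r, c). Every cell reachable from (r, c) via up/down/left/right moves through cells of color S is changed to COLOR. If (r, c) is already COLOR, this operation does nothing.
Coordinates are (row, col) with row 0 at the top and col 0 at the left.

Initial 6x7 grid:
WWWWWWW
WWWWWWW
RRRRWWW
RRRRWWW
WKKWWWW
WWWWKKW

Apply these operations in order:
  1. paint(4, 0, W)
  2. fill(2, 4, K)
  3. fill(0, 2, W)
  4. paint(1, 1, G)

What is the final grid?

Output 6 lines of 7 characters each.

After op 1 paint(4,0,W):
WWWWWWW
WWWWWWW
RRRRWWW
RRRRWWW
WKKWWWW
WWWWKKW
After op 2 fill(2,4,K) [30 cells changed]:
KKKKKKK
KKKKKKK
RRRRKKK
RRRRKKK
KKKKKKK
KKKKKKK
After op 3 fill(0,2,W) [34 cells changed]:
WWWWWWW
WWWWWWW
RRRRWWW
RRRRWWW
WWWWWWW
WWWWWWW
After op 4 paint(1,1,G):
WWWWWWW
WGWWWWW
RRRRWWW
RRRRWWW
WWWWWWW
WWWWWWW

Answer: WWWWWWW
WGWWWWW
RRRRWWW
RRRRWWW
WWWWWWW
WWWWWWW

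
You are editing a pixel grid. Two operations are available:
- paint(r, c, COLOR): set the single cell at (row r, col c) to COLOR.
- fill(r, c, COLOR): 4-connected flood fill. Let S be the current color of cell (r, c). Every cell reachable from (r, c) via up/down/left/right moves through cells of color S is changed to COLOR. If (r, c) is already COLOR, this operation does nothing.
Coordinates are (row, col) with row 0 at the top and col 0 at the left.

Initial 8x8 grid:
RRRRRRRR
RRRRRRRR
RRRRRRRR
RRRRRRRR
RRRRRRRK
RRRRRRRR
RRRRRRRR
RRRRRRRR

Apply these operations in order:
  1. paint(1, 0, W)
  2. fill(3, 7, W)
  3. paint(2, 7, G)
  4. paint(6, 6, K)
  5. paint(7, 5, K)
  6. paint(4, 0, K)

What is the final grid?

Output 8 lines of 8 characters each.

Answer: WWWWWWWW
WWWWWWWW
WWWWWWWG
WWWWWWWW
KWWWWWWK
WWWWWWWW
WWWWWWKW
WWWWWKWW

Derivation:
After op 1 paint(1,0,W):
RRRRRRRR
WRRRRRRR
RRRRRRRR
RRRRRRRR
RRRRRRRK
RRRRRRRR
RRRRRRRR
RRRRRRRR
After op 2 fill(3,7,W) [62 cells changed]:
WWWWWWWW
WWWWWWWW
WWWWWWWW
WWWWWWWW
WWWWWWWK
WWWWWWWW
WWWWWWWW
WWWWWWWW
After op 3 paint(2,7,G):
WWWWWWWW
WWWWWWWW
WWWWWWWG
WWWWWWWW
WWWWWWWK
WWWWWWWW
WWWWWWWW
WWWWWWWW
After op 4 paint(6,6,K):
WWWWWWWW
WWWWWWWW
WWWWWWWG
WWWWWWWW
WWWWWWWK
WWWWWWWW
WWWWWWKW
WWWWWWWW
After op 5 paint(7,5,K):
WWWWWWWW
WWWWWWWW
WWWWWWWG
WWWWWWWW
WWWWWWWK
WWWWWWWW
WWWWWWKW
WWWWWKWW
After op 6 paint(4,0,K):
WWWWWWWW
WWWWWWWW
WWWWWWWG
WWWWWWWW
KWWWWWWK
WWWWWWWW
WWWWWWKW
WWWWWKWW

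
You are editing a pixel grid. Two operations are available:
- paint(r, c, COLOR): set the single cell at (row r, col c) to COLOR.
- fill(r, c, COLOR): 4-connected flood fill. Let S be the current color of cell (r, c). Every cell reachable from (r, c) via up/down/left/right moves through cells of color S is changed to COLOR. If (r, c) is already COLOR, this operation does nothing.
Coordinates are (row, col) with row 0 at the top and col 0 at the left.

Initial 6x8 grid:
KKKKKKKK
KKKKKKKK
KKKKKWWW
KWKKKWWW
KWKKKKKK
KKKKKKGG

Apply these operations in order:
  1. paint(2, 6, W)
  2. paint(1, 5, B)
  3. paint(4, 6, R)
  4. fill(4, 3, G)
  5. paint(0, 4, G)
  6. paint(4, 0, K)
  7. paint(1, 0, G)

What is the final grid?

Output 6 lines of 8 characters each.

After op 1 paint(2,6,W):
KKKKKKKK
KKKKKKKK
KKKKKWWW
KWKKKWWW
KWKKKKKK
KKKKKKGG
After op 2 paint(1,5,B):
KKKKKKKK
KKKKKBKK
KKKKKWWW
KWKKKWWW
KWKKKKKK
KKKKKKGG
After op 3 paint(4,6,R):
KKKKKKKK
KKKKKBKK
KKKKKWWW
KWKKKWWW
KWKKKKRK
KKKKKKGG
After op 4 fill(4,3,G) [35 cells changed]:
GGGGGGGG
GGGGGBGG
GGGGGWWW
GWGGGWWW
GWGGGGRK
GGGGGGGG
After op 5 paint(0,4,G):
GGGGGGGG
GGGGGBGG
GGGGGWWW
GWGGGWWW
GWGGGGRK
GGGGGGGG
After op 6 paint(4,0,K):
GGGGGGGG
GGGGGBGG
GGGGGWWW
GWGGGWWW
KWGGGGRK
GGGGGGGG
After op 7 paint(1,0,G):
GGGGGGGG
GGGGGBGG
GGGGGWWW
GWGGGWWW
KWGGGGRK
GGGGGGGG

Answer: GGGGGGGG
GGGGGBGG
GGGGGWWW
GWGGGWWW
KWGGGGRK
GGGGGGGG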